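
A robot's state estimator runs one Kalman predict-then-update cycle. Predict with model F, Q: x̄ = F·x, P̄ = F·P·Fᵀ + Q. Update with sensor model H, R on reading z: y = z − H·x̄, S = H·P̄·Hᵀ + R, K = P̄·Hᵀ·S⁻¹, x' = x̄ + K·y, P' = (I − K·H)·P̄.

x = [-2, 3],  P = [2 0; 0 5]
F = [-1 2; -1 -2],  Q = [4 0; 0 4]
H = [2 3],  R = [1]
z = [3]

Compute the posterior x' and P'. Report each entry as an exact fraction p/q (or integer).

x̄ = F·x = [8, -4]
P̄ = F·P·Fᵀ + Q = [26 -18; -18 26]
y = z − H·x̄ = [-1]
S = H·P̄·Hᵀ + R = [123]
K = P̄·Hᵀ·S⁻¹ = [-2/123; 14/41]
x' = x̄ + K·y = [986/123, -178/41]
P' = (I − K·H)·P̄ = [3194/123 -710/41; -710/41 478/41]

x' = [986/123, -178/41]
P' = [3194/123 -710/41; -710/41 478/41]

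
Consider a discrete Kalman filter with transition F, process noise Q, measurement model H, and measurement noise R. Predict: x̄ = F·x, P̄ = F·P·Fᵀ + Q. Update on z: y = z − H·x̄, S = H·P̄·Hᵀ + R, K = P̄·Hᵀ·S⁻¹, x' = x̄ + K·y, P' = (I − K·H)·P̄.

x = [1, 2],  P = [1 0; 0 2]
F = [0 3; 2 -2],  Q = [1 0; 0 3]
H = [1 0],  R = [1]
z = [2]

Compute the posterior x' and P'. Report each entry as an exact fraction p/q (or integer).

x' = [11/5, 2/5]
P' = [19/20 -3/5; -3/5 39/5]

x̄ = F·x = [6, -2]
P̄ = F·P·Fᵀ + Q = [19 -12; -12 15]
y = z − H·x̄ = [-4]
S = H·P̄·Hᵀ + R = [20]
K = P̄·Hᵀ·S⁻¹ = [19/20; -3/5]
x' = x̄ + K·y = [11/5, 2/5]
P' = (I − K·H)·P̄ = [19/20 -3/5; -3/5 39/5]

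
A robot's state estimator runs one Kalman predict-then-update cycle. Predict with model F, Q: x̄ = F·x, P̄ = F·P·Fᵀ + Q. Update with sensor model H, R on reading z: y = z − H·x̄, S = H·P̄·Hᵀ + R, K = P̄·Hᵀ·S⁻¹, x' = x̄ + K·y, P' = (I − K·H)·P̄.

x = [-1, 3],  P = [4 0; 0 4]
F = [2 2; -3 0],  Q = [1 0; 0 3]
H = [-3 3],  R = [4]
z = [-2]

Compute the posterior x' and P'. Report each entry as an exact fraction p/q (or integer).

x̄ = F·x = [4, 3]
P̄ = F·P·Fᵀ + Q = [33 -24; -24 39]
y = z − H·x̄ = [1]
S = H·P̄·Hᵀ + R = [1084]
K = P̄·Hᵀ·S⁻¹ = [-171/1084; 189/1084]
x' = x̄ + K·y = [4165/1084, 3441/1084]
P' = (I − K·H)·P̄ = [6531/1084 6303/1084; 6303/1084 6555/1084]

x' = [4165/1084, 3441/1084]
P' = [6531/1084 6303/1084; 6303/1084 6555/1084]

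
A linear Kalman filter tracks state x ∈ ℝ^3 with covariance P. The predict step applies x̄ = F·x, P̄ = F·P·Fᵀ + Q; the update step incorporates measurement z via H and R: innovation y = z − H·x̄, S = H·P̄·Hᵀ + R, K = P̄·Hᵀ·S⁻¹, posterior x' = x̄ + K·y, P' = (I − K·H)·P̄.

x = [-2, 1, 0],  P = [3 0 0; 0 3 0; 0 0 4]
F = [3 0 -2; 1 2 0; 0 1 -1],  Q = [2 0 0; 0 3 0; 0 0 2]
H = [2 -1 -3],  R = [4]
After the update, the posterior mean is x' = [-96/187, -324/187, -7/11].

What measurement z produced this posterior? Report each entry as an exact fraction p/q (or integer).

z = [3]

x̄ = F·x = [-6, 0, 1]
P̄ = F·P·Fᵀ + Q = [45 9 8; 9 18 6; 8 6 9]
S = H·P̄·Hᵀ + R = [187]
K = P̄·Hᵀ·S⁻¹ = [57/187; -18/187; -1/11]
x' − x̄ = [1026/187, -324/187, -18/11] = K·y
y = (KᵀK)⁻¹·Kᵀ·(x' − x̄) = [18]
z = y + H·x̄ = [18] + [-15] = [3]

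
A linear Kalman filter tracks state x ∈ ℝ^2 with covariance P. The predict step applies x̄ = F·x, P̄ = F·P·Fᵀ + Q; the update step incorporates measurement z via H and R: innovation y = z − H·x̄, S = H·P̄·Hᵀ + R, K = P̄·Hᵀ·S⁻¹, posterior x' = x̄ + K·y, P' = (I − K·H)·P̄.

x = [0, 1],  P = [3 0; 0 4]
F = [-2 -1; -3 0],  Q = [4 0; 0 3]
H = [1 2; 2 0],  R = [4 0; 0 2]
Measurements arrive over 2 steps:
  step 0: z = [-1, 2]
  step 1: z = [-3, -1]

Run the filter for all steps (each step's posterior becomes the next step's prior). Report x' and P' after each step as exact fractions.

step 0: x̄ = F·x = [-1, 0]
step 0: P̄ = F·P·Fᵀ + Q = [20 18; 18 30]
step 0: y = z − H·x̄ = [0, 4]
step 0: S = H·P̄·Hᵀ + R = [216 112; 112 82]
step 0: K = P̄·Hᵀ·S⁻¹ = [7/323 148/323; 591/1292 -60/323]
step 0: x' = x̄ + K·y = [269/323, -240/323]
step 0: P' = (I − K·H)·P̄ = [148/323 -60/323; -60/323 651/646]
step 1: x̄ = F·x = [-298/323, -807/323]
step 1: P̄ = F·P·Fᵀ + Q = [3939/646 708/323; 708/323 2301/323]
step 1: y = z − H·x̄ = [943/323, 273/323]
step 1: S = H·P̄·Hᵀ + R = [30595/646 6771/323; 6771/323 8524/323]
step 1: K = P̄·Hᵀ·S⁻¹ = [6771/261763 115584/261763; 110448/261763 -44250/261763]
step 1: x' = x̄ + K·y = [-124043/261763, -368949/261763]
step 1: P' = (I − K·H)·P̄ = [115584/261763 -44250/261763; -44250/261763 243021/261763]

step 0: x' = [269/323, -240/323], P' = [148/323 -60/323; -60/323 651/646]
step 1: x' = [-124043/261763, -368949/261763], P' = [115584/261763 -44250/261763; -44250/261763 243021/261763]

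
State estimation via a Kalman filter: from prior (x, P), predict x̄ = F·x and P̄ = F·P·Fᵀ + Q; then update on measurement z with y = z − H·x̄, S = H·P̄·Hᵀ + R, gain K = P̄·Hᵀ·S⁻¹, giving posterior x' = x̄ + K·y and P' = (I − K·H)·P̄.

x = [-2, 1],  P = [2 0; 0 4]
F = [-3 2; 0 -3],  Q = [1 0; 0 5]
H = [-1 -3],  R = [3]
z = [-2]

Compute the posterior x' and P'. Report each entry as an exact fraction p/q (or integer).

x̄ = F·x = [8, -3]
P̄ = F·P·Fᵀ + Q = [35 -24; -24 41]
y = z − H·x̄ = [-3]
S = H·P̄·Hᵀ + R = [263]
K = P̄·Hᵀ·S⁻¹ = [37/263; -99/263]
x' = x̄ + K·y = [1993/263, -492/263]
P' = (I − K·H)·P̄ = [7836/263 -2649/263; -2649/263 982/263]

x' = [1993/263, -492/263]
P' = [7836/263 -2649/263; -2649/263 982/263]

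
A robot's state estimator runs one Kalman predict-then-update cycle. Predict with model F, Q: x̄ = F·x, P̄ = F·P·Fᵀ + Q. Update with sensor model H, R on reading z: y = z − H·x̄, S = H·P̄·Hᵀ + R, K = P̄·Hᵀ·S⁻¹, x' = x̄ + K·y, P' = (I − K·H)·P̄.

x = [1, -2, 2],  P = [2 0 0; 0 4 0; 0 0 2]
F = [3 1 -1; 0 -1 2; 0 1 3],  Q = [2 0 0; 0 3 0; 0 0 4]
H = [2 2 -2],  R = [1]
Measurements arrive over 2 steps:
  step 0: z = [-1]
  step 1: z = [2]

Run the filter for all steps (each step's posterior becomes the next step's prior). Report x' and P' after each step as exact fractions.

step 0: x' = [-277/157, 948/157, 748/157], P' = [2482/157 -1176/157 1286/157; -1176/157 2351/157 1176/157; 1286/157 1176/157 2482/157]
step 1: x' = [573473/129589, 814148/129589, 1261464/129589], P' = [4561597/129589 4835649/129589 9384731/129589; 4835649/129589 6204974/129589 11036485/129589; 9384731/129589 11036485/129589 20436921/129589]

step 0: x̄ = F·x = [-1, 6, 4]
step 0: P̄ = F·P·Fᵀ + Q = [26 -8 -2; -8 15 8; -2 8 26]
step 0: y = z − H·x̄ = [-3]
step 0: S = H·P̄·Hᵀ + R = [157]
step 0: K = P̄·Hᵀ·S⁻¹ = [40/157; -2/157; -40/157]
step 0: x' = x̄ + K·y = [-277/157, 948/157, 748/157]
step 0: P' = (I − K·H)·P̄ = [2482/157 -1176/157 1286/157; -1176/157 2351/157 1176/157; 1286/157 1176/157 2482/157]
step 1: x̄ = F·x = [-631/157, 548/157, 3192/157]
step 1: P̄ = F·P·Fᵀ + Q = [10361/157 7457/157 5303/157; 7457/157 8046/157 11365/157; 5303/157 11365/157 32373/157]
step 1: y = z − H·x̄ = [6864/157]
step 1: S = H·P̄·Hᵀ + R = [129589/157]
step 1: K = P̄·Hᵀ·S⁻¹ = [25030/129589; 8276/129589; -31410/129589]
step 1: x' = x̄ + K·y = [573473/129589, 814148/129589, 1261464/129589]
step 1: P' = (I − K·H)·P̄ = [4561597/129589 4835649/129589 9384731/129589; 4835649/129589 6204974/129589 11036485/129589; 9384731/129589 11036485/129589 20436921/129589]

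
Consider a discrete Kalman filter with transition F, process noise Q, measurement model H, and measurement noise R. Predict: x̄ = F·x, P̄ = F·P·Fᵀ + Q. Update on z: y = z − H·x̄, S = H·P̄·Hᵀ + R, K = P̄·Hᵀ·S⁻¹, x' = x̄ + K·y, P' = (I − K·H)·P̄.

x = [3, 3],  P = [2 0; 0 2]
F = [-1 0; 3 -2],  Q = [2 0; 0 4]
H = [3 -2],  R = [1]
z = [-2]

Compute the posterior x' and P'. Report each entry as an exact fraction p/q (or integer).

x' = [-375/229, -327/229]
P' = [340/229 498/229; 498/229 786/229]

x̄ = F·x = [-3, 3]
P̄ = F·P·Fᵀ + Q = [4 -6; -6 30]
y = z − H·x̄ = [13]
S = H·P̄·Hᵀ + R = [229]
K = P̄·Hᵀ·S⁻¹ = [24/229; -78/229]
x' = x̄ + K·y = [-375/229, -327/229]
P' = (I − K·H)·P̄ = [340/229 498/229; 498/229 786/229]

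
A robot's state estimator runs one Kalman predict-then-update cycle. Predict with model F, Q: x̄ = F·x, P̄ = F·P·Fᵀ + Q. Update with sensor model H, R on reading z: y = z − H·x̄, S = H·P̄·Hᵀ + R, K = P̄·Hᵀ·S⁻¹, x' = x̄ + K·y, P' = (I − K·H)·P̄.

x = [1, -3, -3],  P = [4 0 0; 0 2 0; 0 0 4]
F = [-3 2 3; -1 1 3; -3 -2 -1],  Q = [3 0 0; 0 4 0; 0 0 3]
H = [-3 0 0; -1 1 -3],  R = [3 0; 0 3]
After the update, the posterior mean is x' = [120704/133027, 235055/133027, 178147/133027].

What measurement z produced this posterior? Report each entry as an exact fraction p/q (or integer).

z = [-3, -3]

x̄ = F·x = [-18, -13, 6]
P̄ = F·P·Fᵀ + Q = [83 52 16; 52 46 -4; 16 -4 51]
S = H·P̄·Hᵀ + R = [750 237; 237 607]
K = P̄·Hᵀ·S⁻¹ = [-44140/133027 -79/133027; -32038/133027 13824/133027; 3955/133027 -39458/133027]
x' − x̄ = [2515190/133027, 1964406/133027, -620015/133027] = K·y
y = (KᵀK)⁻¹·Kᵀ·(x' − x̄) = [-57, 10]
z = y + H·x̄ = [-57, 10] + [54, -13] = [-3, -3]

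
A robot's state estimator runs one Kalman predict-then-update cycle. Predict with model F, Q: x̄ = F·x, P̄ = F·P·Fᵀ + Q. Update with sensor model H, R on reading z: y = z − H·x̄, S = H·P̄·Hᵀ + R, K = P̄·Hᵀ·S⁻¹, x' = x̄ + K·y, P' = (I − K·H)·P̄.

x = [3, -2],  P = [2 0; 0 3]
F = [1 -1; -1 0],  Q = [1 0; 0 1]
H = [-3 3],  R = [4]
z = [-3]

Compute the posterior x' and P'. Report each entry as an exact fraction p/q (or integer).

x' = [101/121, -48/121]
P' = [150/121 118/121; 118/121 138/121]

x̄ = F·x = [5, -3]
P̄ = F·P·Fᵀ + Q = [6 -2; -2 3]
y = z − H·x̄ = [21]
S = H·P̄·Hᵀ + R = [121]
K = P̄·Hᵀ·S⁻¹ = [-24/121; 15/121]
x' = x̄ + K·y = [101/121, -48/121]
P' = (I − K·H)·P̄ = [150/121 118/121; 118/121 138/121]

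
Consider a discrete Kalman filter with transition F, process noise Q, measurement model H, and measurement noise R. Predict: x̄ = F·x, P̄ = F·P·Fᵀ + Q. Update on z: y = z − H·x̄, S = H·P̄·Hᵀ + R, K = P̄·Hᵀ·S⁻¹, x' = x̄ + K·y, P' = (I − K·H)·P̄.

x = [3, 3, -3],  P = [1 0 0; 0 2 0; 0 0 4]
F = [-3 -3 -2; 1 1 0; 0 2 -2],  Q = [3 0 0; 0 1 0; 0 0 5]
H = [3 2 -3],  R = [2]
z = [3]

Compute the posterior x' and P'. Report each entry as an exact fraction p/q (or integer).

x' = [408/155, 9/5, 453/155]
P' = [3242/155 -9/5 3032/155; -9/5 29/15 -7/15; 3032/155 -7/15 8996/465]

x̄ = F·x = [-12, 6, 12]
P̄ = F·P·Fᵀ + Q = [46 -9 4; -9 4 4; 4 4 29]
y = z − H·x̄ = [63]
S = H·P̄·Hᵀ + R = [465]
K = P̄·Hᵀ·S⁻¹ = [36/155; -1/15; -67/465]
x' = x̄ + K·y = [408/155, 9/5, 453/155]
P' = (I − K·H)·P̄ = [3242/155 -9/5 3032/155; -9/5 29/15 -7/15; 3032/155 -7/15 8996/465]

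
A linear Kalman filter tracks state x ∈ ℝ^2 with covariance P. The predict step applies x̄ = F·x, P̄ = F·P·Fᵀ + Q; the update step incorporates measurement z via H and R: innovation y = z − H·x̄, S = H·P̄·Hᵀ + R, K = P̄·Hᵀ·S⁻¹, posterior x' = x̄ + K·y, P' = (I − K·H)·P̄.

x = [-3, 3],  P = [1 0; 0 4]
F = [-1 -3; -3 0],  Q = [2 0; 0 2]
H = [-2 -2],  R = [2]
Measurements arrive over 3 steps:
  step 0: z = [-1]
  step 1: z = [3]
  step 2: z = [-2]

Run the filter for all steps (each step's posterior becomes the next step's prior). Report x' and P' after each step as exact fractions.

step 0: x' = [-888/113, 947/113], P' = [879/113 -837/113; -837/113 851/113]
step 1: x' = [-18703/1429, 16853/1429], P' = [118394/4287 -119548/4287; -119548/4287 122789/4287]
step 2: x' = [-87968/299089, 455529/299089], P' = [16122901/299089 -16328870/299089; -16328870/299089 16682240/299089]

step 0: x̄ = F·x = [-6, 9]
step 0: P̄ = F·P·Fᵀ + Q = [39 3; 3 11]
step 0: y = z − H·x̄ = [5]
step 0: S = H·P̄·Hᵀ + R = [226]
step 0: K = P̄·Hᵀ·S⁻¹ = [-42/113; -14/113]
step 0: x' = x̄ + K·y = [-888/113, 947/113]
step 0: P' = (I − K·H)·P̄ = [879/113 -837/113; -837/113 851/113]
step 1: x̄ = F·x = [-1953/113, 2664/113]
step 1: P̄ = F·P·Fᵀ + Q = [3742/113 -4896/113; -4896/113 8137/113]
step 1: y = z − H·x̄ = [1761/113]
step 1: S = H·P̄·Hᵀ + R = [8574/113]
step 1: K = P̄·Hᵀ·S⁻¹ = [1154/4287; -3241/4287]
step 1: x' = x̄ + K·y = [-18703/1429, 16853/1429]
step 1: P' = (I − K·H)·P̄ = [118394/4287 -119548/4287; -119548/4287 122789/4287]
step 2: x̄ = F·x = [-31856/1429, 56109/1429]
step 2: P̄ = F·P·Fᵀ + Q = [514781/4287 -240250/1429; -240250/1429 358040/1429]
step 2: y = z − H·x̄ = [45648/1429]
step 2: S = H·P̄·Hᵀ + R = [598178/4287]
step 2: K = P̄·Hᵀ·S⁻¹ = [205969/299089; -353370/299089]
step 2: x' = x̄ + K·y = [-87968/299089, 455529/299089]
step 2: P' = (I − K·H)·P̄ = [16122901/299089 -16328870/299089; -16328870/299089 16682240/299089]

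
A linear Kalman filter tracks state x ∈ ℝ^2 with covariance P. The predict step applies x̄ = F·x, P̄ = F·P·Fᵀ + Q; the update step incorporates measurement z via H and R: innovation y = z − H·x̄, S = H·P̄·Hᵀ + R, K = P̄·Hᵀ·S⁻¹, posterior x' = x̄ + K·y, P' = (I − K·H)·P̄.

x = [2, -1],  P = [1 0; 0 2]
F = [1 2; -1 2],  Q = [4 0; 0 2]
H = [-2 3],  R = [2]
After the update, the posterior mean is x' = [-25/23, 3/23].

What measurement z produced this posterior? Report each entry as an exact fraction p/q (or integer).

z = [3]

x̄ = F·x = [0, -4]
P̄ = F·P·Fᵀ + Q = [13 7; 7 11]
S = H·P̄·Hᵀ + R = [69]
K = P̄·Hᵀ·S⁻¹ = [-5/69; 19/69]
x' − x̄ = [-25/23, 95/23] = K·y
y = (KᵀK)⁻¹·Kᵀ·(x' − x̄) = [15]
z = y + H·x̄ = [15] + [-12] = [3]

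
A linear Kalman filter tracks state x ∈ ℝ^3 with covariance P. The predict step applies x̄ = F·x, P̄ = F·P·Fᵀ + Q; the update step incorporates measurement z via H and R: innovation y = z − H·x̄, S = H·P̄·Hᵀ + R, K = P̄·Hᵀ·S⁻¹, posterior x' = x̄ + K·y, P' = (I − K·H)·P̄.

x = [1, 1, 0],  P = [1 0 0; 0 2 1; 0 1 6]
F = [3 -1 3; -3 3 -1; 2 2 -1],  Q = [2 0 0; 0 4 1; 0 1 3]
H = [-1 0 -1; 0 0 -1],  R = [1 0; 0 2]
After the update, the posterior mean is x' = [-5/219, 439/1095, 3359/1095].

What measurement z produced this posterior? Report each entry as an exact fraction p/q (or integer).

x̄ = F·x = [2, 0, 4]
P̄ = F·P·Fᵀ + Q = [61 -23 -9; -23 31 8; -9 8 17]
S = H·P̄·Hᵀ + R = [61 8; 8 19]
K = P̄·Hᵀ·S⁻¹ = [-212/219 193/219; 349/1095 -608/1095; -16/1095 -973/1095]
x' − x̄ = [-443/219, 439/1095, -1021/1095] = K·y
y = (KᵀK)⁻¹·Kᵀ·(x' − x̄) = [3, 1]
z = y + H·x̄ = [3, 1] + [-6, -4] = [-3, -3]

z = [-3, -3]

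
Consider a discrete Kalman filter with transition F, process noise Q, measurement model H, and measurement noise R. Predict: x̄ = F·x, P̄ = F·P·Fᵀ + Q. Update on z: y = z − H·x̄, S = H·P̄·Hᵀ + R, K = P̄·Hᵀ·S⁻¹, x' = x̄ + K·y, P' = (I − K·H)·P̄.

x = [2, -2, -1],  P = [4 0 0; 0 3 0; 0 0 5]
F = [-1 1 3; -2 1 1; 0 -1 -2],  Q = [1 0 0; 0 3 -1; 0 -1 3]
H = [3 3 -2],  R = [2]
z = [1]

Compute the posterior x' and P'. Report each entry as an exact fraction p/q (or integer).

x' = [2447/1858, -3469/1858, -2411/1858]
P' = [6665/1858 -8353/1858 -2835/1858; -8353/1858 15197/1858 10079/1858; -2835/1858 10079/1858 11059/1858]

x̄ = F·x = [-7, -7, 4]
P̄ = F·P·Fᵀ + Q = [53 26 -33; 26 27 -14; -33 -14 26]
y = z − H·x̄ = [51]
S = H·P̄·Hᵀ + R = [1858]
K = P̄·Hᵀ·S⁻¹ = [303/1858; 187/1858; -193/1858]
x' = x̄ + K·y = [2447/1858, -3469/1858, -2411/1858]
P' = (I − K·H)·P̄ = [6665/1858 -8353/1858 -2835/1858; -8353/1858 15197/1858 10079/1858; -2835/1858 10079/1858 11059/1858]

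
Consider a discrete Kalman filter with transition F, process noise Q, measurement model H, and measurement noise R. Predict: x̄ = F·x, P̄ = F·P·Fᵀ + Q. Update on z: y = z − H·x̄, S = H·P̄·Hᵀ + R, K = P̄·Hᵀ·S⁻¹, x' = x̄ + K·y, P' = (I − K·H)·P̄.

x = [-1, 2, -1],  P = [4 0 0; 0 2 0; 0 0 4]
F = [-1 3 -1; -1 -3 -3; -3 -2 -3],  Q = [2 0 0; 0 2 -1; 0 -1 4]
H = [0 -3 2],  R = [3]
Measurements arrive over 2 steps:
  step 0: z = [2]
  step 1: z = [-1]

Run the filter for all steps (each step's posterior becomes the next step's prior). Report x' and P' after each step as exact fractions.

step 0: x' = [376/57, 154/171, 46/19], P' = [432/19 506/57 258/19; 506/57 6416/171 1059/19; 258/19 1059/19 1587/19]
step 1: x' = [-2777723/530912, -11765165/530912, -17915005/530912], P' = [6099405/530912 19886987/530912 29953371/530912; 19886987/530912 148186077/530912 221644269/530912; 29953371/530912 221644269/530912 331911933/530912]

step 0: x̄ = F·x = [8, -2, 2]
step 0: P̄ = F·P·Fᵀ + Q = [28 -2 12; -2 60 59; 12 59 84]
step 0: y = z − H·x̄ = [-8]
step 0: S = H·P̄·Hᵀ + R = [171]
step 0: K = P̄·Hᵀ·S⁻¹ = [10/57; -62/171; -1/19]
step 0: x' = x̄ + K·y = [376/57, 154/171, 46/19]
step 0: P' = (I − K·H)·P̄ = [432/19 506/57 258/19; 506/57 6416/171 1059/19; 258/19 1059/19 1587/19]
step 1: x̄ = F·x = [-120/19, -944/57, -4934/171]
step 1: P̄ = F·P·Fᵀ + Q = [1623/19 -6545/19 -5266/19; -6545/19 42791/19 122021/57; -5266/19 122021/57 364271/171]
step 1: y = z − H·x̄ = [1201/171]
step 1: S = H·P̄·Hᵀ + R = [530912/171]
step 1: K = P̄·Hᵀ·S⁻¹ = [81927/530912; -423231/530912; -369647/530912]
step 1: x' = x̄ + K·y = [-2777723/530912, -11765165/530912, -17915005/530912]
step 1: P' = (I − K·H)·P̄ = [6099405/530912 19886987/530912 29953371/530912; 19886987/530912 148186077/530912 221644269/530912; 29953371/530912 221644269/530912 331911933/530912]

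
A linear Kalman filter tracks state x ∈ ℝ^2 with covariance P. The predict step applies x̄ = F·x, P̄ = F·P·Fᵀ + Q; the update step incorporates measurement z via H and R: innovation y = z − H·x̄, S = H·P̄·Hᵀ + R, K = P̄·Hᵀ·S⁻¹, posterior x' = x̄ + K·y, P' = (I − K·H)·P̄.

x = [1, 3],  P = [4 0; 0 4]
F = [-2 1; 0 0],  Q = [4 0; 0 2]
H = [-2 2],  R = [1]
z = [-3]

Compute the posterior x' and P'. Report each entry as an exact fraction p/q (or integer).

x̄ = F·x = [1, 0]
P̄ = F·P·Fᵀ + Q = [24 0; 0 2]
y = z − H·x̄ = [-1]
S = H·P̄·Hᵀ + R = [105]
K = P̄·Hᵀ·S⁻¹ = [-16/35; 4/105]
x' = x̄ + K·y = [51/35, -4/105]
P' = (I − K·H)·P̄ = [72/35 64/35; 64/35 194/105]

x' = [51/35, -4/105]
P' = [72/35 64/35; 64/35 194/105]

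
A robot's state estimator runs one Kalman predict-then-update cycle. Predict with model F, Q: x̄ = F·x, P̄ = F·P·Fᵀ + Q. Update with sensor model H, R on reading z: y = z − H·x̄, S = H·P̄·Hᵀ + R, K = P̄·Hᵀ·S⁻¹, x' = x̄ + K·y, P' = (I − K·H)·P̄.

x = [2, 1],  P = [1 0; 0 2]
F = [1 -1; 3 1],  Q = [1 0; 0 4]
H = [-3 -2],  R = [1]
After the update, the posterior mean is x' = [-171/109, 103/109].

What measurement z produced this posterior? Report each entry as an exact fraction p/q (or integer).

x̄ = F·x = [1, 7]
P̄ = F·P·Fᵀ + Q = [4 1; 1 15]
S = H·P̄·Hᵀ + R = [109]
K = P̄·Hᵀ·S⁻¹ = [-14/109; -33/109]
x' − x̄ = [-280/109, -660/109] = K·y
y = (KᵀK)⁻¹·Kᵀ·(x' − x̄) = [20]
z = y + H·x̄ = [20] + [-17] = [3]

z = [3]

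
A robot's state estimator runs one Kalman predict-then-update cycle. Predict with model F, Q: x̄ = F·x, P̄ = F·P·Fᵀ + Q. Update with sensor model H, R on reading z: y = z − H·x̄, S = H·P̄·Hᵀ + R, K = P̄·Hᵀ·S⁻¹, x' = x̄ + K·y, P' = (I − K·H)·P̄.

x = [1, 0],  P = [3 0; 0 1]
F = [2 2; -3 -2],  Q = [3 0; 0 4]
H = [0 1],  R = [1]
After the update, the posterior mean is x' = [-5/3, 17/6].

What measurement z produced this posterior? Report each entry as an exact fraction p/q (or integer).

x̄ = F·x = [2, -3]
P̄ = F·P·Fᵀ + Q = [19 -22; -22 35]
S = H·P̄·Hᵀ + R = [36]
K = P̄·Hᵀ·S⁻¹ = [-11/18; 35/36]
x' − x̄ = [-11/3, 35/6] = K·y
y = (KᵀK)⁻¹·Kᵀ·(x' − x̄) = [6]
z = y + H·x̄ = [6] + [-3] = [3]

z = [3]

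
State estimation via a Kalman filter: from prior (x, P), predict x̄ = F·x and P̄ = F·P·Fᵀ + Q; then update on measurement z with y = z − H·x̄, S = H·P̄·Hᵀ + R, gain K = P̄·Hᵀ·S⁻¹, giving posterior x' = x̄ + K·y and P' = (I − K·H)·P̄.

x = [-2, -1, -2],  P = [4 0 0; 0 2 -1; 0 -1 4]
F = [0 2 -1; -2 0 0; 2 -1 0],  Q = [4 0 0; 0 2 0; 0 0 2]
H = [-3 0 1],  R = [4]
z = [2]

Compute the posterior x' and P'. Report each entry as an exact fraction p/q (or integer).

x̄ = F·x = [0, 4, -3]
P̄ = F·P·Fᵀ + Q = [20 0 -5; 0 18 -16; -5 -16 20]
y = z − H·x̄ = [5]
S = H·P̄·Hᵀ + R = [234]
K = P̄·Hᵀ·S⁻¹ = [-5/18; -8/117; 35/234]
x' = x̄ + K·y = [-25/18, 428/117, -527/234]
P' = (I − K·H)·P̄ = [35/18 -40/9 85/18; -40/9 1978/117 -1592/117; 85/18 -1592/117 3455/234]

x' = [-25/18, 428/117, -527/234]
P' = [35/18 -40/9 85/18; -40/9 1978/117 -1592/117; 85/18 -1592/117 3455/234]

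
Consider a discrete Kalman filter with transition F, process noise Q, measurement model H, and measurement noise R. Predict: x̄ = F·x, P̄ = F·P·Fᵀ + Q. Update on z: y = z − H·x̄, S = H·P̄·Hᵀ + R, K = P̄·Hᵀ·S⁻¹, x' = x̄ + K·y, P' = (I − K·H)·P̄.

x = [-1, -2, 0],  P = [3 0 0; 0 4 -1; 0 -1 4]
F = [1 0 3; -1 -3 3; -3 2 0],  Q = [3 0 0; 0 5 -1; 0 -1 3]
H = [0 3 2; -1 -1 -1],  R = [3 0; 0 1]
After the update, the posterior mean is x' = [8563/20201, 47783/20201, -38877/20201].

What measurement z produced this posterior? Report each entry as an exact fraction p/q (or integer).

x̄ = F·x = [-1, 7, -1]
P̄ = F·P·Fᵀ + Q = [42 42 -15; 42 98 -22; -15 -22 46]
S = H·P̄·Hᵀ + R = [805 -372; -372 197]
K = P̄·Hᵀ·S⁻¹ = [-6756/20201 -19833/20201; 5354/20201 -1990/20201; 1774/20201 2427/20201]
x' − x̄ = [28764/20201, -93624/20201, -18676/20201] = K·y
y = (KᵀK)⁻¹·Kᵀ·(x' − x̄) = [-16, 4]
z = y + H·x̄ = [-16, 4] + [19, -5] = [3, -1]

z = [3, -1]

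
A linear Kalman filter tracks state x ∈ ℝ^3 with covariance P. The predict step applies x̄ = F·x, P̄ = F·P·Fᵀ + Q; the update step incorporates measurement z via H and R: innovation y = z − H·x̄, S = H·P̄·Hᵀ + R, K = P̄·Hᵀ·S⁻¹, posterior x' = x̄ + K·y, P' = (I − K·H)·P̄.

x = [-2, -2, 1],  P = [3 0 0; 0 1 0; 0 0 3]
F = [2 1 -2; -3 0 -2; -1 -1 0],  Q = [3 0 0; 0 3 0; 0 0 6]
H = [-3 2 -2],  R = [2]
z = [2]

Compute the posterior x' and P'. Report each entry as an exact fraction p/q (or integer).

x' = [-610/189, -8/9, 547/189]
P' = [1930/189 110/9 -544/189; 110/9 70/3 43/9; -544/189 43/9 3419/378]

x̄ = F·x = [-8, 4, 4]
P̄ = F·P·Fᵀ + Q = [28 -6 -7; -6 42 9; -7 9 10]
y = z − H·x̄ = [-22]
S = H·P̄·Hᵀ + R = [378]
K = P̄·Hᵀ·S⁻¹ = [-41/189; 2/9; 19/378]
x' = x̄ + K·y = [-610/189, -8/9, 547/189]
P' = (I − K·H)·P̄ = [1930/189 110/9 -544/189; 110/9 70/3 43/9; -544/189 43/9 3419/378]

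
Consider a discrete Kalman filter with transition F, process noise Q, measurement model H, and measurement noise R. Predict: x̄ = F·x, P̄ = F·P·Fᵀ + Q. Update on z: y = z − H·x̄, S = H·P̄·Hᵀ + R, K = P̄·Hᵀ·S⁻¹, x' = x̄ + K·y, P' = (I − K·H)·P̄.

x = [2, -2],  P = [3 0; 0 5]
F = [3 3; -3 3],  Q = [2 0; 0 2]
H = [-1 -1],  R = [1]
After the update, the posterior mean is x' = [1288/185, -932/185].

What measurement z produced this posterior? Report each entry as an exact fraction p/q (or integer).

x̄ = F·x = [0, -12]
P̄ = F·P·Fᵀ + Q = [74 18; 18 74]
S = H·P̄·Hᵀ + R = [185]
K = P̄·Hᵀ·S⁻¹ = [-92/185; -92/185]
x' − x̄ = [1288/185, 1288/185] = K·y
y = (KᵀK)⁻¹·Kᵀ·(x' − x̄) = [-14]
z = y + H·x̄ = [-14] + [12] = [-2]

z = [-2]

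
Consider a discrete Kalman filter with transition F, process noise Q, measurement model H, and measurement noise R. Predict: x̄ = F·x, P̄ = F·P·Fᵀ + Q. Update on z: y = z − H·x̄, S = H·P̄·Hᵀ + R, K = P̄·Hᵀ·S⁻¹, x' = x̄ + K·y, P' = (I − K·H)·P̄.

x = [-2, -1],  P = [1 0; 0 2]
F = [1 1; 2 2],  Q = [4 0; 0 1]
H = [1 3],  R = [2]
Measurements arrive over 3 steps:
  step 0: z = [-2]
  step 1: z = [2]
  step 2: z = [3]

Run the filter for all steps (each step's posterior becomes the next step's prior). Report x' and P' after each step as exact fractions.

step 0: x̄ = F·x = [-3, -6]
step 0: P̄ = F·P·Fᵀ + Q = [7 6; 6 13]
step 0: y = z − H·x̄ = [19]
step 0: S = H·P̄·Hᵀ + R = [162]
step 0: K = P̄·Hᵀ·S⁻¹ = [25/162; 5/18]
step 0: x' = x̄ + K·y = [-11/162, -13/18]
step 0: P' = (I − K·H)·P̄ = [509/162 -17/18; -17/18 1/2]
step 1: x̄ = F·x = [-64/81, -128/81]
step 1: P̄ = F·P·Fᵀ + Q = [466/81 284/81; 284/81 649/81]
step 1: y = z − H·x̄ = [610/81]
step 1: S = H·P̄·Hᵀ + R = [8173/81]
step 1: K = P̄·Hᵀ·S⁻¹ = [1318/8173; 2231/8173]
step 1: x' = x̄ + K·y = [3468/8173, 3886/8173]
step 1: P' = (I − K·H)·P̄ = [25574/8173 -7646/8173; -7646/8173 4036/8173]
step 2: x̄ = F·x = [7354/8173, 14708/8173]
step 2: P̄ = F·P·Fᵀ + Q = [47010/8173 28636/8173; 28636/8173 65445/8173]
step 2: y = z − H·x̄ = [-26959/8173]
step 2: S = H·P̄·Hᵀ + R = [824177/8173]
step 2: K = P̄·Hᵀ·S⁻¹ = [132918/824177; 224971/824177]
step 2: x' = x̄ + K·y = [303152/824177, 741099/824177]
step 2: P' = (I − K·H)·P̄ = [2578902/824177 -771022/824177; -771022/824177 406988/824177]

step 0: x' = [-11/162, -13/18], P' = [509/162 -17/18; -17/18 1/2]
step 1: x' = [3468/8173, 3886/8173], P' = [25574/8173 -7646/8173; -7646/8173 4036/8173]
step 2: x' = [303152/824177, 741099/824177], P' = [2578902/824177 -771022/824177; -771022/824177 406988/824177]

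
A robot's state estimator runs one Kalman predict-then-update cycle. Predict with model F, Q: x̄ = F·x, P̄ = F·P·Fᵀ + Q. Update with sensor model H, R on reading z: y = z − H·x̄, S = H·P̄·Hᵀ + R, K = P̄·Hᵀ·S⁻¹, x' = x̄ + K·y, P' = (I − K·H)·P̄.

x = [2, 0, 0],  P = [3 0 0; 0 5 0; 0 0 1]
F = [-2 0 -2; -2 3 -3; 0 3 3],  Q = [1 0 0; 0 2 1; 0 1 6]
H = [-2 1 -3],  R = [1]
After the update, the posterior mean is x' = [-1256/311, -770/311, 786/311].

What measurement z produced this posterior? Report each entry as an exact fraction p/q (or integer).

z = [-2]

x̄ = F·x = [-4, -4, 0]
P̄ = F·P·Fᵀ + Q = [17 18 -6; 18 68 37; -6 37 60]
S = H·P̄·Hᵀ + R = [311]
K = P̄·Hᵀ·S⁻¹ = [2/311; -79/311; -131/311]
x' − x̄ = [-12/311, 474/311, 786/311] = K·y
y = (KᵀK)⁻¹·Kᵀ·(x' − x̄) = [-6]
z = y + H·x̄ = [-6] + [4] = [-2]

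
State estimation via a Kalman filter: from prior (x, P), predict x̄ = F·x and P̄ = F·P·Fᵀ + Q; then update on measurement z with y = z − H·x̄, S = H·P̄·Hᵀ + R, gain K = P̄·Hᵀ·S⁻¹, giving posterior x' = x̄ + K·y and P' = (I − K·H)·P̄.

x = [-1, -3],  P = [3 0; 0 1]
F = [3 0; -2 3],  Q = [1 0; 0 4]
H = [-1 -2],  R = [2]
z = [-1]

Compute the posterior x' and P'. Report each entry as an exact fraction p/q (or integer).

x' = [-159/29, 85/29]
P' = [780/29 -394/29; -394/29 213/29]

x̄ = F·x = [-3, -7]
P̄ = F·P·Fᵀ + Q = [28 -18; -18 25]
y = z − H·x̄ = [-18]
S = H·P̄·Hᵀ + R = [58]
K = P̄·Hᵀ·S⁻¹ = [4/29; -16/29]
x' = x̄ + K·y = [-159/29, 85/29]
P' = (I − K·H)·P̄ = [780/29 -394/29; -394/29 213/29]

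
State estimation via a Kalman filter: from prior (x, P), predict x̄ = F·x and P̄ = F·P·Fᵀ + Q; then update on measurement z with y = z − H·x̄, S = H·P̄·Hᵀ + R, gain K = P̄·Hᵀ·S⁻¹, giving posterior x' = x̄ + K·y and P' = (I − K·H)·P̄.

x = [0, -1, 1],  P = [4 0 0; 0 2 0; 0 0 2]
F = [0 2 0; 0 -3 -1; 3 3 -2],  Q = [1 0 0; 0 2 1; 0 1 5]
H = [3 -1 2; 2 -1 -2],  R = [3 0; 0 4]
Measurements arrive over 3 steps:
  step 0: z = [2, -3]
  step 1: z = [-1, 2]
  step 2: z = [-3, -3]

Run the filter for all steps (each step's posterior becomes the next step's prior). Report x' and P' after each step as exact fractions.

step 0: x̄ = F·x = [-2, 2, -5]
step 0: P̄ = F·P·Fᵀ + Q = [9 -12 12; -12 22 -13; 12 -13 67]
step 0: y = z − H·x̄ = [20, -7]
step 0: S = H·P̄·Hᵀ + R = [642 -156; -156 230]
step 0: K = P̄·Hᵀ·S⁻¹ = [2571/20554 1140/10277; -1870/10277 -2162/10277; 4493/20554 -5621/20554]
step 0: x' = x̄ + K·y = [-2824/10277, -1712/10277, 26437/20554]
step 0: P' = (I − K·H)·P̄ = [9333/20554 7458/10277 -2685/20554; 7458/10277 25774/10277 -1105/10277; -2685/20554 -1105/10277 4831/10277]
step 1: x̄ = F·x = [-3424/10277, -16165/20554, -40045/10277]
step 1: P̄ = F·P·Fᵀ + Q = [113373/10277 -152434/10277 203812/10277; -152434/10277 250721/10277 -556873/20554; 203812/10277 -556873/20554 1016575/20554]
step 1: y = z − H·x̄ = [144005/20554, -121541/20554]
step 1: S = H·P̄·Hᵀ + R = [7809153/10277 -747645/10277; -747645/10277 643965/10277]
step 1: K = P̄·Hᵀ·S⁻¹ = [3622435/28995804 14624543/144979020; -439811/2416317 -2529019/12081585; 2120329/9665268 -12494917/48326340]
step 1: x' = x̄ + K·y = [-657026/12081585, -6635991/8054390, -13381369/16108780]
step 1: P' = (I − K·H)·P̄ = [53373901/144979020 6418117/12081585 -4794629/48326340; 6418117/12081585 8133971/4027195 -483201/8054390; -4794629/48326340 -483201/8054390 1803734/4027195]
step 2: x̄ = F·x = [-6635991/4027195, 10639463/3221756, -3920328/4027195]
step 2: P̄ = F·P·Fᵀ + Q = [36563079/4027195 -9664125/805439 62606462/4027195; -9664125/805439 16322852/805439 -67481257/3221756; 62606462/4027195 -67481257/3221756 640410649/16108780]
step 2: y = z − H·x̄ = [115865491/16108780, 26596279/16108780]
step 2: S = H·P̄·Hᵀ + R = [2441781784/4027195 -223027714/4027195; -223027714/4027195 239410524/4027195]
step 2: K = P̄·Hᵀ·S⁻¹ = [8314293421/66404395018 257721069/2554015193; -24027756699/132808790036 -2129426993/10216060772; 58177041239/265617580072 -5273547755/20432121544]
step 2: x' = x̄ + K·y = [-154221790457/265617580072, 55013948346/33202197509, 46691405925/265617580072]
step 2: P' = (I − K·H)·P̄ = [12215419873/33202197509 70408327291/132808790036 -26290950659/265617580072; 70408327291/132808790036 133713777547/66404395018 -3970174219/66404395018; -26290950659/265617580072 -3970174219/66404395018 118761639409/265617580072]

step 0: x' = [-2824/10277, -1712/10277, 26437/20554], P' = [9333/20554 7458/10277 -2685/20554; 7458/10277 25774/10277 -1105/10277; -2685/20554 -1105/10277 4831/10277]
step 1: x' = [-657026/12081585, -6635991/8054390, -13381369/16108780], P' = [53373901/144979020 6418117/12081585 -4794629/48326340; 6418117/12081585 8133971/4027195 -483201/8054390; -4794629/48326340 -483201/8054390 1803734/4027195]
step 2: x' = [-154221790457/265617580072, 55013948346/33202197509, 46691405925/265617580072], P' = [12215419873/33202197509 70408327291/132808790036 -26290950659/265617580072; 70408327291/132808790036 133713777547/66404395018 -3970174219/66404395018; -26290950659/265617580072 -3970174219/66404395018 118761639409/265617580072]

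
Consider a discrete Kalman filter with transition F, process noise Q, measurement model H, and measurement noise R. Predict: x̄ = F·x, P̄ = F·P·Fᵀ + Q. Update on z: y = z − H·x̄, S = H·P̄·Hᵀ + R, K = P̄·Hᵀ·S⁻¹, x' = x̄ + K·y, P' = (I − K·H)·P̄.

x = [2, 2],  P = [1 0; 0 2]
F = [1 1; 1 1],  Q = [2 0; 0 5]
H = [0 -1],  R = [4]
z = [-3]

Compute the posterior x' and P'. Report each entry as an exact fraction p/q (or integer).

x' = [15/4, 10/3]
P' = [17/4 1; 1 8/3]

x̄ = F·x = [4, 4]
P̄ = F·P·Fᵀ + Q = [5 3; 3 8]
y = z − H·x̄ = [1]
S = H·P̄·Hᵀ + R = [12]
K = P̄·Hᵀ·S⁻¹ = [-1/4; -2/3]
x' = x̄ + K·y = [15/4, 10/3]
P' = (I − K·H)·P̄ = [17/4 1; 1 8/3]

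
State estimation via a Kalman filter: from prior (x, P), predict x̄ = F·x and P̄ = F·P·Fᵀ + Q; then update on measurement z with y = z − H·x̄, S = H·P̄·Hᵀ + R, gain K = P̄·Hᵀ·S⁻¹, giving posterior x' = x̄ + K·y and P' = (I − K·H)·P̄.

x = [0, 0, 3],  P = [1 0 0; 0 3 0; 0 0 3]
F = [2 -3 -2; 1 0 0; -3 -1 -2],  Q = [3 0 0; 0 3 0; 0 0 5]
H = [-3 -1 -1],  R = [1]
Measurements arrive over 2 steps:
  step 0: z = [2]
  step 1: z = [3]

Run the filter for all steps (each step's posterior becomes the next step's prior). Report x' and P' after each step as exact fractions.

step 0: x̄ = F·x = [-6, 0, -6]
step 0: P̄ = F·P·Fᵀ + Q = [46 2 15; 2 4 -3; 15 -3 29]
step 0: y = z − H·x̄ = [-22]
step 0: S = H·P̄·Hᵀ + R = [544]
step 0: K = P̄·Hᵀ·S⁻¹ = [-155/544; -7/544; -71/544]
step 0: x' = x̄ + K·y = [73/272, 77/272, -851/272]
step 0: P' = (I − K·H)·P̄ = [999/544 3/544 -2845/544; 3/544 2127/544 -2129/544; -2845/544 -2129/544 10735/544]
step 1: x̄ = F·x = [1617/272, 73/272, 703/136]
step 1: P̄ = F·P·Fᵀ + Q = [64887/544 7679/544 10313/272; 7679/544 2631/544 1345/272; 10313/272 1345/272 3535/136]
step 1: y = z − H·x̄ = [3573/136]
step 1: S = H·P̄·Hᵀ + R = [194127/136]
step 1: K = P̄·Hᵀ·S⁻¹ = [-37161/129418; -14179/388254; -6559/64709]
step 1: x' = x̄ + K·y = [-206925/129418, -89437/129418, 162170/64709]
step 1: P' = (I − K·H)·P̄ = [102855/64709 -55157/64709 -469655/129418; -55157/64709 569309/194127 -43871/129418; -469655/129418 -43871/129418 732977/64709]

step 0: x' = [73/272, 77/272, -851/272], P' = [999/544 3/544 -2845/544; 3/544 2127/544 -2129/544; -2845/544 -2129/544 10735/544]
step 1: x' = [-206925/129418, -89437/129418, 162170/64709], P' = [102855/64709 -55157/64709 -469655/129418; -55157/64709 569309/194127 -43871/129418; -469655/129418 -43871/129418 732977/64709]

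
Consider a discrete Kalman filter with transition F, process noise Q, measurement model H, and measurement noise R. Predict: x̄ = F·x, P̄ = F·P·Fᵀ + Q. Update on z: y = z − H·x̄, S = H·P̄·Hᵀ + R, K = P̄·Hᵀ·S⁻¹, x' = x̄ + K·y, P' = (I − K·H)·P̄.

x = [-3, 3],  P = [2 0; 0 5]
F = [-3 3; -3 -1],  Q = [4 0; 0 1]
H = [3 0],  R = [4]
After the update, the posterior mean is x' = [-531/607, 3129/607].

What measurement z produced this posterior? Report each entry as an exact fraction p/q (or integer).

z = [-3]

x̄ = F·x = [18, 6]
P̄ = F·P·Fᵀ + Q = [67 3; 3 24]
S = H·P̄·Hᵀ + R = [607]
K = P̄·Hᵀ·S⁻¹ = [201/607; 9/607]
x' − x̄ = [-11457/607, -513/607] = K·y
y = (KᵀK)⁻¹·Kᵀ·(x' − x̄) = [-57]
z = y + H·x̄ = [-57] + [54] = [-3]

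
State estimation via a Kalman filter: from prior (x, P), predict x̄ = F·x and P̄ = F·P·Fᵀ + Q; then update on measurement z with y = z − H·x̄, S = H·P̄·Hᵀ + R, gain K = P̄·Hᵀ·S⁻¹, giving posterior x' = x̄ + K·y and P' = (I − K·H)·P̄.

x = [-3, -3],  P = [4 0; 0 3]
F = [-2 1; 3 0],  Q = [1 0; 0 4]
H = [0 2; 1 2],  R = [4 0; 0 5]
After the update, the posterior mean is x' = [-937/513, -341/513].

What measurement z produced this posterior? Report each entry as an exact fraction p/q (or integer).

x̄ = F·x = [3, -9]
P̄ = F·P·Fᵀ + Q = [20 -24; -24 40]
S = H·P̄·Hᵀ + R = [164 112; 112 89]
K = P̄·Hᵀ·S⁻¹ = [-284/513 196/513; 212/513 56/513]
x' − x̄ = [-2476/513, 4276/513] = K·y
y = (KᵀK)⁻¹·Kᵀ·(x' − x̄) = [17, 12]
z = y + H·x̄ = [17, 12] + [-18, -15] = [-1, -3]

z = [-1, -3]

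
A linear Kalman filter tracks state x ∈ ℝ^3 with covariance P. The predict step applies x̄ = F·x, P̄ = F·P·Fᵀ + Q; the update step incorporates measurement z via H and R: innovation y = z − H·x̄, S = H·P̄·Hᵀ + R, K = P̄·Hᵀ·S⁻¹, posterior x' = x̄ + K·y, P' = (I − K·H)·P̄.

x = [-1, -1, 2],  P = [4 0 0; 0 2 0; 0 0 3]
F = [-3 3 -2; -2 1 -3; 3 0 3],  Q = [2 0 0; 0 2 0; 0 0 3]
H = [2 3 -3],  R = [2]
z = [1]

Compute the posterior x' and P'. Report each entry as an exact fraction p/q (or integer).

x̄ = F·x = [-4, -5, 3]
P̄ = F·P·Fᵀ + Q = [68 48 -54; 48 47 -51; -54 -51 66]
y = z − H·x̄ = [33]
S = H·P̄·Hᵀ + R = [3433]
K = P̄·Hᵀ·S⁻¹ = [442/3433; 390/3433; -459/3433]
x' = x̄ + K·y = [854/3433, -4295/3433, -4848/3433]
P' = (I − K·H)·P̄ = [38080/3433 -7596/3433 17496/3433; -7596/3433 9251/3433 3927/3433; 17496/3433 3927/3433 15897/3433]

x' = [854/3433, -4295/3433, -4848/3433]
P' = [38080/3433 -7596/3433 17496/3433; -7596/3433 9251/3433 3927/3433; 17496/3433 3927/3433 15897/3433]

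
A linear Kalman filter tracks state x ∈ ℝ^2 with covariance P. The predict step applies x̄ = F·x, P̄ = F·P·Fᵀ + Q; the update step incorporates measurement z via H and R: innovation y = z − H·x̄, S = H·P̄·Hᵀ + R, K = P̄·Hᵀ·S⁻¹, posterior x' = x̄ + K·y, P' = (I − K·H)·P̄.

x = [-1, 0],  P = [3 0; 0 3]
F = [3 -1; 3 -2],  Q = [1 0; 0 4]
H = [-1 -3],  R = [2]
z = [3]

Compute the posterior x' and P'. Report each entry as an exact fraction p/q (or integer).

x' = [-114/103, -66/103]
P' = [1129/309 -111/103; -111/103 55/103]

x̄ = F·x = [-3, -3]
P̄ = F·P·Fᵀ + Q = [31 33; 33 43]
y = z − H·x̄ = [-9]
S = H·P̄·Hᵀ + R = [618]
K = P̄·Hᵀ·S⁻¹ = [-65/309; -27/103]
x' = x̄ + K·y = [-114/103, -66/103]
P' = (I − K·H)·P̄ = [1129/309 -111/103; -111/103 55/103]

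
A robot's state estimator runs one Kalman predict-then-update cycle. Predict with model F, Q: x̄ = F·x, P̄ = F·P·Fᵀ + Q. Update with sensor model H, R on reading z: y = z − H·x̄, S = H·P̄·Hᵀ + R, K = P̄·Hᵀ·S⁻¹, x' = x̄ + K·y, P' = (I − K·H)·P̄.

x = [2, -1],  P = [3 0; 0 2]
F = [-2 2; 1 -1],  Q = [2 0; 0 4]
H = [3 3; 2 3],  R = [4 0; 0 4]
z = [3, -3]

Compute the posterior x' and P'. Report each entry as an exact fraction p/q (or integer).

x' = [1686/745, -273/149]
P' = [3704/745 -604/149; -604/149 524/149]

x̄ = F·x = [-6, 3]
P̄ = F·P·Fᵀ + Q = [22 -10; -10 9]
y = z − H·x̄ = [12, 0]
S = H·P̄·Hᵀ + R = [103 63; 63 53]
K = P̄·Hᵀ·S⁻¹ = [513/745 -413/745; -60/149 91/149]
x' = x̄ + K·y = [1686/745, -273/149]
P' = (I − K·H)·P̄ = [3704/745 -604/149; -604/149 524/149]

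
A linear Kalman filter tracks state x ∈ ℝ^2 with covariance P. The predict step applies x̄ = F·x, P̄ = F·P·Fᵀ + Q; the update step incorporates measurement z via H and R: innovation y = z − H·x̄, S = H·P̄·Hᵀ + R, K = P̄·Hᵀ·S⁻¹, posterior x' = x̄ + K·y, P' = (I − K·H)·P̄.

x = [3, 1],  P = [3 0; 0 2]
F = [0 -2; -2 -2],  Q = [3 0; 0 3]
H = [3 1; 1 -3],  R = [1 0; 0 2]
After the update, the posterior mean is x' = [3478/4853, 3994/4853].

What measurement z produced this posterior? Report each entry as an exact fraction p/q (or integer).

z = [3, -2]

x̄ = F·x = [-2, -8]
P̄ = F·P·Fᵀ + Q = [11 8; 8 23]
S = H·P̄·Hᵀ + R = [171 -100; -100 172]
K = P̄·Hᵀ·S⁻¹ = [1438/4853 1877/19412; 496/4853 -5731/19412]
x' − x̄ = [13184/4853, 42818/4853] = K·y
y = (KᵀK)⁻¹·Kᵀ·(x' − x̄) = [17, -24]
z = y + H·x̄ = [17, -24] + [-14, 22] = [3, -2]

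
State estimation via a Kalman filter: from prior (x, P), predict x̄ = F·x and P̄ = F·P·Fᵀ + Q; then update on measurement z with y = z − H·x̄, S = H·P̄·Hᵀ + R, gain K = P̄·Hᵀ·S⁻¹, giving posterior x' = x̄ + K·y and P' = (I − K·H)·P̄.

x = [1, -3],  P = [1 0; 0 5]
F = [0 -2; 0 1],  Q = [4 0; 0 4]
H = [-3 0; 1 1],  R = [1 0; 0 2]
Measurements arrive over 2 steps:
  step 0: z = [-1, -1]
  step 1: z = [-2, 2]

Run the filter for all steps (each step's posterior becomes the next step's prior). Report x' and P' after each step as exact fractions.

step 0: x' = [526/1491, -1709/1491], P' = [164/1491 -136/1491; -136/1491 2222/1491]
step 1: x' = [159040/224783, 313367/449566], P' = [24500/224783 -19296/224783; -19296/224783 328499/224783]

step 0: x̄ = F·x = [6, -3]
step 0: P̄ = F·P·Fᵀ + Q = [24 -10; -10 9]
step 0: y = z − H·x̄ = [17, -4]
step 0: S = H·P̄·Hᵀ + R = [217 -42; -42 15]
step 0: K = P̄·Hᵀ·S⁻¹ = [-164/497 2/213; 136/497 149/213]
step 0: x' = x̄ + K·y = [526/1491, -1709/1491]
step 0: P' = (I − K·H)·P̄ = [164/1491 -136/1491; -136/1491 2222/1491]
step 1: x̄ = F·x = [3418/1491, -1709/1491]
step 1: P̄ = F·P·Fᵀ + Q = [14852/1491 -4444/1491; -4444/1491 8186/1491]
step 1: y = z − H·x̄ = [2424/497, 1273/1491]
step 1: S = H·P̄·Hᵀ + R = [45053/497 -10408/497; -10408/497 17132/1491]
step 1: K = P̄·Hᵀ·S⁻¹ = [-73500/224783 2602/224783; 57888/224783 309203/449566]
step 1: x' = x̄ + K·y = [159040/224783, 313367/449566]
step 1: P' = (I − K·H)·P̄ = [24500/224783 -19296/224783; -19296/224783 328499/224783]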